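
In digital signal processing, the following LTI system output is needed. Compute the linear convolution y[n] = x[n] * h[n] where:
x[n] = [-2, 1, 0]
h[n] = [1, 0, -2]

y[n] = sum_k x[k]*h[n-k]. Output length = len(x) + len(h) - 1 = 3 + 3 - 1 = 5.
y[0] = -2*1 = -2
y[1] = 1*1 + -2*0 = 1
y[2] = 0*1 + 1*0 + -2*-2 = 4
y[3] = 0*0 + 1*-2 = -2
y[4] = 0*-2 = 0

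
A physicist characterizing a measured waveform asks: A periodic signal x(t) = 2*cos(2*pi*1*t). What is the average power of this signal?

Average power of A*cos(wt) is A^2/2.
P = 2^2 / 2 = 4/2 = 2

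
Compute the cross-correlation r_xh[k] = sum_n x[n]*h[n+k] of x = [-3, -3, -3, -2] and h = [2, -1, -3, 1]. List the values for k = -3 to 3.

Both sequences indexed from 0 and zero outside their support.
Lags with overlap: k = -3 to 3.
  r_xh[-3] = x[3]*h[0] = -4
  r_xh[-2] = x[2]*h[0] + x[3]*h[1] = -4
  r_xh[-1] = x[1]*h[0] + x[2]*h[1] + x[3]*h[2] = 3
  r_xh[0] = x[0]*h[0] + x[1]*h[1] + x[2]*h[2] + x[3]*h[3] = 4
  r_xh[1] = x[0]*h[1] + x[1]*h[2] + x[2]*h[3] = 9
  r_xh[2] = x[0]*h[2] + x[1]*h[3] = 6
  r_xh[3] = x[0]*h[3] = -3
r_xh = [-4, -4, 3, 4, 9, 6, -3] (for k = -3, ..., 3)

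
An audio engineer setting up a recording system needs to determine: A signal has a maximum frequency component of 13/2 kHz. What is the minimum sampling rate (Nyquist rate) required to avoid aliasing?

By the Nyquist-Shannon sampling theorem,
the minimum sampling rate (Nyquist rate) must be at least 2 * f_max.
Nyquist rate = 2 * 13/2 kHz = 13 kHz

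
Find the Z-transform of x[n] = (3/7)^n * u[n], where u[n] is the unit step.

The Z-transform of a^n * u[n] is z/(z-a) for |z| > |a|.
Here a = 3/7, so X(z) = z/(z - (3/7)) = 7z/(7z - 3)
ROC: |z| > 3/7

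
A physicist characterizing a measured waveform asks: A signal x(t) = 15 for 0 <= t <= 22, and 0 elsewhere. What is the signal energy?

Energy = integral of |x(t)|^2 dt over the signal duration
= 15^2 * 22 = 225 * 22 = 4950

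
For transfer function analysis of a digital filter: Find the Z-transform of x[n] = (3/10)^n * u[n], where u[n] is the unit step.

The Z-transform of a^n * u[n] is z/(z-a) for |z| > |a|.
Here a = 3/10, so X(z) = z/(z - (3/10)) = 10z/(10z - 3)
ROC: |z| > 3/10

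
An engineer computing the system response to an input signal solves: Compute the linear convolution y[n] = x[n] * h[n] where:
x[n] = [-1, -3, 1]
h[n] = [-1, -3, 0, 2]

y[n] = sum_k x[k]*h[n-k]. Output length = len(x) + len(h) - 1 = 3 + 4 - 1 = 6.
y[0] = -1*-1 = 1
y[1] = -3*-1 + -1*-3 = 6
y[2] = 1*-1 + -3*-3 + -1*0 = 8
y[3] = 1*-3 + -3*0 + -1*2 = -5
y[4] = 1*0 + -3*2 = -6
y[5] = 1*2 = 2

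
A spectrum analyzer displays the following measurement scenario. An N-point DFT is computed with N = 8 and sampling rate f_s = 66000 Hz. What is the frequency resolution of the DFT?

DFT frequency resolution = f_s / N
= 66000 / 8 = 8250 Hz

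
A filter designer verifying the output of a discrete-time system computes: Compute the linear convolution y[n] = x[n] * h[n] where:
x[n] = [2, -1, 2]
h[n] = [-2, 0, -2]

y[n] = sum_k x[k]*h[n-k]. Output length = len(x) + len(h) - 1 = 3 + 3 - 1 = 5.
y[0] = 2*-2 = -4
y[1] = -1*-2 + 2*0 = 2
y[2] = 2*-2 + -1*0 + 2*-2 = -8
y[3] = 2*0 + -1*-2 = 2
y[4] = 2*-2 = -4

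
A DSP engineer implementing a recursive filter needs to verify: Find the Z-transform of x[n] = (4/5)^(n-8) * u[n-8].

Time-shifting property: if X(z) = Z{x[n]}, then Z{x[n-d]} = z^(-d) * X(z)
X(z) = z/(z - 4/5) for x[n] = (4/5)^n * u[n]
Z{x[n-8]} = z^(-8) * z/(z - 4/5) = z^(-7)/(z - 4/5)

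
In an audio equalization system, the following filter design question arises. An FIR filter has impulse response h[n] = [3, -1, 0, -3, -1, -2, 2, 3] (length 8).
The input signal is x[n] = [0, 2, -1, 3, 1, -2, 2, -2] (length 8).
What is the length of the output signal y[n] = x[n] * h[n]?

For linear convolution, the output length is:
len(y) = len(x) + len(h) - 1 = 8 + 8 - 1 = 15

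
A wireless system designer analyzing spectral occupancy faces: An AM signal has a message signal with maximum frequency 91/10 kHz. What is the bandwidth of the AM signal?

In AM (double-sideband), the bandwidth is twice the message frequency.
BW = 2 * f_m = 2 * 91/10 kHz = 91/5 kHz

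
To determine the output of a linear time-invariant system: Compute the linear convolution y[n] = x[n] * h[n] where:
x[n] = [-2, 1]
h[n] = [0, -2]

y[n] = sum_k x[k]*h[n-k]. Output length = len(x) + len(h) - 1 = 2 + 2 - 1 = 3.
y[0] = -2*0 = 0
y[1] = 1*0 + -2*-2 = 4
y[2] = 1*-2 = -2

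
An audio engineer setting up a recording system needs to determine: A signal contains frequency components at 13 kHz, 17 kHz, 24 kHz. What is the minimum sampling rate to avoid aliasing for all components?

The highest frequency component is f_max = 24 kHz.
Nyquist rate = 2 * f_max = 2 * 24 kHz = 48 kHz.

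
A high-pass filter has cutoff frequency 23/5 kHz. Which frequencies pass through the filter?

A high-pass filter passes all frequencies above the cutoff frequency 23/5 kHz and attenuates lower frequencies.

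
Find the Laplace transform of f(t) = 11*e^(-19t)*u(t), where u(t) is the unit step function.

Standard Laplace transform pair:
e^(-at)*u(t) <-> 1/(s+a)
With a = 19: L{11*e^(-19t)*u(t)} = 11/(s+19), ROC: Re(s) > -19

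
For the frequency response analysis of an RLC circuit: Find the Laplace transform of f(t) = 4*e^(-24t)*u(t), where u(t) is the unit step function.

Standard Laplace transform pair:
e^(-at)*u(t) <-> 1/(s+a)
With a = 24: L{4*e^(-24t)*u(t)} = 4/(s+24), ROC: Re(s) > -24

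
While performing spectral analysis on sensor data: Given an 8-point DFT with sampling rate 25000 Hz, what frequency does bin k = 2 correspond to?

The frequency of DFT bin k is: f_k = k * f_s / N
f_2 = 2 * 25000 / 8 = 6250 Hz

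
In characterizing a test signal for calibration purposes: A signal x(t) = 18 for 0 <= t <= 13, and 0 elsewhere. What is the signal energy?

Energy = integral of |x(t)|^2 dt over the signal duration
= 18^2 * 13 = 324 * 13 = 4212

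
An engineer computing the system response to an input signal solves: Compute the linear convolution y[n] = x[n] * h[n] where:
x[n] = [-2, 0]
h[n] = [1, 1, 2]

y[n] = sum_k x[k]*h[n-k]. Output length = len(x) + len(h) - 1 = 2 + 3 - 1 = 4.
y[0] = -2*1 = -2
y[1] = 0*1 + -2*1 = -2
y[2] = 0*1 + -2*2 = -4
y[3] = 0*2 = 0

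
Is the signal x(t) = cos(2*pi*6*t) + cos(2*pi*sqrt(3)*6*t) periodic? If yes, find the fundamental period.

f1 = 6 Hz, f2 = 6*sqrt(3) Hz
Ratio f2/f1 = sqrt(3), which is irrational.
Since the frequency ratio is irrational, no common period exists.
The signal is not periodic.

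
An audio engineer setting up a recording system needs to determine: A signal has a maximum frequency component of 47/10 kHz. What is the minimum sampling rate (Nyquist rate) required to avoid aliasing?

By the Nyquist-Shannon sampling theorem,
the minimum sampling rate (Nyquist rate) must be at least 2 * f_max.
Nyquist rate = 2 * 47/10 kHz = 47/5 kHz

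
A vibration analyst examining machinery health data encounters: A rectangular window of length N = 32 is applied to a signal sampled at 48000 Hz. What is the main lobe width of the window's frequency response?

For a rectangular window of length N,
the main lobe width in frequency is 2*f_s/N.
= 2*48000/32 = 3000 Hz
This determines the minimum frequency separation for resolving two sinusoids.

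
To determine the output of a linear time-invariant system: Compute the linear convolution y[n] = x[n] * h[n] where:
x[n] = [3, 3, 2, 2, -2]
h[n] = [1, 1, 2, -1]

y[n] = sum_k x[k]*h[n-k]. Output length = len(x) + len(h) - 1 = 5 + 4 - 1 = 8.
y[0] = 3*1 = 3
y[1] = 3*1 + 3*1 = 6
y[2] = 2*1 + 3*1 + 3*2 = 11
y[3] = 2*1 + 2*1 + 3*2 + 3*-1 = 7
y[4] = -2*1 + 2*1 + 2*2 + 3*-1 = 1
y[5] = -2*1 + 2*2 + 2*-1 = 0
y[6] = -2*2 + 2*-1 = -6
y[7] = -2*-1 = 2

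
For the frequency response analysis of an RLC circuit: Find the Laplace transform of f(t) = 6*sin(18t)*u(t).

Standard pair: sin(wt)*u(t) <-> w/(s^2+w^2)
With w = 18: L{6*sin(18t)*u(t)} = 108/(s^2+324)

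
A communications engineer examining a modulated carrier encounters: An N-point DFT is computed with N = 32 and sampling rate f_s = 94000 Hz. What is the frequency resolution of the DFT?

DFT frequency resolution = f_s / N
= 94000 / 32 = 5875/2 Hz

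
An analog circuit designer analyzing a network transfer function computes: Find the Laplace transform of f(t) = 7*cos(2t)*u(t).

Standard pair: cos(wt)*u(t) <-> s/(s^2+w^2)
With w = 2: L{7*cos(2t)*u(t)} = 7s/(s^2+4)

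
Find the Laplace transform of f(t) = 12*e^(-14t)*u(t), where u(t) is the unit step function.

Standard Laplace transform pair:
e^(-at)*u(t) <-> 1/(s+a)
With a = 14: L{12*e^(-14t)*u(t)} = 12/(s+14), ROC: Re(s) > -14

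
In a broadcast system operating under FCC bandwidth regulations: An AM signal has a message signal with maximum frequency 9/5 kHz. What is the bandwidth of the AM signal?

In AM (double-sideband), the bandwidth is twice the message frequency.
BW = 2 * f_m = 2 * 9/5 kHz = 18/5 kHz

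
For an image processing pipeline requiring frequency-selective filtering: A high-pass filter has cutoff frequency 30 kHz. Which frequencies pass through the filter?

A high-pass filter passes all frequencies above the cutoff frequency 30 kHz and attenuates lower frequencies.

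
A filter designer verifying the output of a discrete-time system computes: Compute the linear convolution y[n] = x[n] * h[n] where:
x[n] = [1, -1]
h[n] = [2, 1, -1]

y[n] = sum_k x[k]*h[n-k]. Output length = len(x) + len(h) - 1 = 2 + 3 - 1 = 4.
y[0] = 1*2 = 2
y[1] = -1*2 + 1*1 = -1
y[2] = -1*1 + 1*-1 = -2
y[3] = -1*-1 = 1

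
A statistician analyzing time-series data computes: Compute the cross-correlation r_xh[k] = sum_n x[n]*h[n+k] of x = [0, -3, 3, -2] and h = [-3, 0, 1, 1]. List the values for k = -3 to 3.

Both sequences indexed from 0 and zero outside their support.
Lags with overlap: k = -3 to 3.
  r_xh[-3] = x[3]*h[0] = 6
  r_xh[-2] = x[2]*h[0] + x[3]*h[1] = -9
  r_xh[-1] = x[1]*h[0] + x[2]*h[1] + x[3]*h[2] = 7
  r_xh[0] = x[0]*h[0] + x[1]*h[1] + x[2]*h[2] + x[3]*h[3] = 1
  r_xh[1] = x[0]*h[1] + x[1]*h[2] + x[2]*h[3] = 0
  r_xh[2] = x[0]*h[2] + x[1]*h[3] = -3
  r_xh[3] = x[0]*h[3] = 0
r_xh = [6, -9, 7, 1, 0, -3, 0] (for k = -3, ..., 3)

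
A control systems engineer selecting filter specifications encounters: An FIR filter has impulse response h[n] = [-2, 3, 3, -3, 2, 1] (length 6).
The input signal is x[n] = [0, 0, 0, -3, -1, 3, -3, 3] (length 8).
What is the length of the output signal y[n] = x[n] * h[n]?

For linear convolution, the output length is:
len(y) = len(x) + len(h) - 1 = 8 + 6 - 1 = 13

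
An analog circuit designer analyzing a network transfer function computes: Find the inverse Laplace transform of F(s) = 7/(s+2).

Standard pair: k/(s+a) <-> k*e^(-at)*u(t)
With k=7, a=2: f(t) = 7*e^(-2t)*u(t)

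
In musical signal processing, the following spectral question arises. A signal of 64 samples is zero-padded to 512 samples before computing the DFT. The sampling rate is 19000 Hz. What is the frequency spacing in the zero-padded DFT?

Original DFT: N = 64, resolution = f_s/N = 19000/64 = 2375/8 Hz
Zero-padded DFT: N = 512, resolution = f_s/N = 19000/512 = 2375/64 Hz
Zero-padding interpolates the spectrum (finer frequency grid)
but does NOT improve the true spectral resolution (ability to resolve close frequencies).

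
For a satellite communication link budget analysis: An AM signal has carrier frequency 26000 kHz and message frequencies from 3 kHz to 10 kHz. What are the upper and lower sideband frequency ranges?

Upper sideband (USB) = fc + [fm_low, fm_high] = 26000 + [3, 10] = [26003, 26010] kHz
Lower sideband (LSB) = fc - [fm_high, fm_low] = 26000 - [10, 3] = [25990, 25997] kHz
Total occupied spectrum: 25990 kHz to 26010 kHz (plus carrier at 26000 kHz)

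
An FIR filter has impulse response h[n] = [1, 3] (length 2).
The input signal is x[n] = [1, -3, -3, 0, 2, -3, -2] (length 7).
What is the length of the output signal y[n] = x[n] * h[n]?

For linear convolution, the output length is:
len(y) = len(x) + len(h) - 1 = 7 + 2 - 1 = 8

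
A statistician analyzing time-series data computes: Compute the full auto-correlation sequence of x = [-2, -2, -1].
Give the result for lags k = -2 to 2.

r_xx[k] = sum_m x[m]*x[m+k], indexed from 0, for k = -2 to 2:
  r_xx[-2] = x[2]*x[0] = 2
  r_xx[-1] = x[1]*x[0] + x[2]*x[1] = 6
  r_xx[0] = x[0]*x[0] + x[1]*x[1] + x[2]*x[2] = 9
  r_xx[1] = x[0]*x[1] + x[1]*x[2] = 6
  r_xx[2] = x[0]*x[2] = 2
r_xx = [2, 6, 9, 6, 2]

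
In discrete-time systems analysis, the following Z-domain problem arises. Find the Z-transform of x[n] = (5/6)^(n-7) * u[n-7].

Time-shifting property: if X(z) = Z{x[n]}, then Z{x[n-d]} = z^(-d) * X(z)
X(z) = z/(z - 5/6) for x[n] = (5/6)^n * u[n]
Z{x[n-7]} = z^(-7) * z/(z - 5/6) = z^(-6)/(z - 5/6)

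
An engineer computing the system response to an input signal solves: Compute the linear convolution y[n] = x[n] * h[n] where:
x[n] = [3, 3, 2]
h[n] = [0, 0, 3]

y[n] = sum_k x[k]*h[n-k]. Output length = len(x) + len(h) - 1 = 3 + 3 - 1 = 5.
y[0] = 3*0 = 0
y[1] = 3*0 + 3*0 = 0
y[2] = 2*0 + 3*0 + 3*3 = 9
y[3] = 2*0 + 3*3 = 9
y[4] = 2*3 = 6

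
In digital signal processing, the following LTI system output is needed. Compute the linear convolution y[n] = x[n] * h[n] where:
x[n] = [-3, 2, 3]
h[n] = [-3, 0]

y[n] = sum_k x[k]*h[n-k]. Output length = len(x) + len(h) - 1 = 3 + 2 - 1 = 4.
y[0] = -3*-3 = 9
y[1] = 2*-3 + -3*0 = -6
y[2] = 3*-3 + 2*0 = -9
y[3] = 3*0 = 0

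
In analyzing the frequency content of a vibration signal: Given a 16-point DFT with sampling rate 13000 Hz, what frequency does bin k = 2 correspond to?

The frequency of DFT bin k is: f_k = k * f_s / N
f_2 = 2 * 13000 / 16 = 1625 Hz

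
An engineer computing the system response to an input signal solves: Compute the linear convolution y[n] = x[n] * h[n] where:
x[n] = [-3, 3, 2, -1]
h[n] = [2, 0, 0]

y[n] = sum_k x[k]*h[n-k]. Output length = len(x) + len(h) - 1 = 4 + 3 - 1 = 6.
y[0] = -3*2 = -6
y[1] = 3*2 + -3*0 = 6
y[2] = 2*2 + 3*0 + -3*0 = 4
y[3] = -1*2 + 2*0 + 3*0 = -2
y[4] = -1*0 + 2*0 = 0
y[5] = -1*0 = 0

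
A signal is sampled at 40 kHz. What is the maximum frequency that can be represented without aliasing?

The maximum frequency that can be represented without aliasing
is the Nyquist frequency: f_max = f_s / 2 = 40 kHz / 2 = 20 kHz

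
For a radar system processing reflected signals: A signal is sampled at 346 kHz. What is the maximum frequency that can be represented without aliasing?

The maximum frequency that can be represented without aliasing
is the Nyquist frequency: f_max = f_s / 2 = 346 kHz / 2 = 173 kHz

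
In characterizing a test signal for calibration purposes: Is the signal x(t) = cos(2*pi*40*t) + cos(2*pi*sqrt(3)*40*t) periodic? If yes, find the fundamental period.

f1 = 40 Hz, f2 = 40*sqrt(3) Hz
Ratio f2/f1 = sqrt(3), which is irrational.
Since the frequency ratio is irrational, no common period exists.
The signal is not periodic.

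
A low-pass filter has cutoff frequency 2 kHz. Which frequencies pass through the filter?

A low-pass filter passes all frequencies below the cutoff frequency 2 kHz and attenuates higher frequencies.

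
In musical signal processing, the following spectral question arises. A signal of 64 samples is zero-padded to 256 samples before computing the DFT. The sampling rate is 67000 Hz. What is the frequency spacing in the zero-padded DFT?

Original DFT: N = 64, resolution = f_s/N = 67000/64 = 8375/8 Hz
Zero-padded DFT: N = 256, resolution = f_s/N = 67000/256 = 8375/32 Hz
Zero-padding interpolates the spectrum (finer frequency grid)
but does NOT improve the true spectral resolution (ability to resolve close frequencies).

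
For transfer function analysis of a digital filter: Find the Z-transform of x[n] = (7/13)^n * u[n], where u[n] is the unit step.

The Z-transform of a^n * u[n] is z/(z-a) for |z| > |a|.
Here a = 7/13, so X(z) = z/(z - (7/13)) = 13z/(13z - 7)
ROC: |z| > 7/13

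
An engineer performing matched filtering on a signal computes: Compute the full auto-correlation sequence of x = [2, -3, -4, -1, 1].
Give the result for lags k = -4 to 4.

r_xx[k] = sum_m x[m]*x[m+k], indexed from 0, for k = -4 to 4:
  r_xx[-4] = x[4]*x[0] = 2
  r_xx[-3] = x[3]*x[0] + x[4]*x[1] = -5
  r_xx[-2] = x[2]*x[0] + x[3]*x[1] + x[4]*x[2] = -9
  r_xx[-1] = x[1]*x[0] + x[2]*x[1] + x[3]*x[2] + x[4]*x[3] = 9
  r_xx[0] = x[0]*x[0] + x[1]*x[1] + x[2]*x[2] + x[3]*x[3] + x[4]*x[4] = 31
  r_xx[1] = x[0]*x[1] + x[1]*x[2] + x[2]*x[3] + x[3]*x[4] = 9
  r_xx[2] = x[0]*x[2] + x[1]*x[3] + x[2]*x[4] = -9
  r_xx[3] = x[0]*x[3] + x[1]*x[4] = -5
  r_xx[4] = x[0]*x[4] = 2
r_xx = [2, -5, -9, 9, 31, 9, -9, -5, 2]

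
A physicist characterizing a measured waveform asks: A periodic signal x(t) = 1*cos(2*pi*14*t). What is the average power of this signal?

Average power of A*cos(wt) is A^2/2.
P = 1^2 / 2 = 1/2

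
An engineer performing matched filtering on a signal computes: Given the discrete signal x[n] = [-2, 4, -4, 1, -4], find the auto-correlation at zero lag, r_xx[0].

The auto-correlation at zero lag r_xx[0] equals the signal energy.
r_xx[0] = sum of x[n]^2 = (-2)^2 + 4^2 + (-4)^2 + 1^2 + (-4)^2
= 4 + 16 + 16 + 1 + 16 = 53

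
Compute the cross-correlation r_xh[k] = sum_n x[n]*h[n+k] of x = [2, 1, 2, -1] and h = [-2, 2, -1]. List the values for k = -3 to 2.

Both sequences indexed from 0 and zero outside their support.
Lags with overlap: k = -3 to 2.
  r_xh[-3] = x[3]*h[0] = 2
  r_xh[-2] = x[2]*h[0] + x[3]*h[1] = -6
  r_xh[-1] = x[1]*h[0] + x[2]*h[1] + x[3]*h[2] = 3
  r_xh[0] = x[0]*h[0] + x[1]*h[1] + x[2]*h[2] = -4
  r_xh[1] = x[0]*h[1] + x[1]*h[2] = 3
  r_xh[2] = x[0]*h[2] = -2
r_xh = [2, -6, 3, -4, 3, -2] (for k = -3, ..., 2)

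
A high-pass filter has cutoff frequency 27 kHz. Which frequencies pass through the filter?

A high-pass filter passes all frequencies above the cutoff frequency 27 kHz and attenuates lower frequencies.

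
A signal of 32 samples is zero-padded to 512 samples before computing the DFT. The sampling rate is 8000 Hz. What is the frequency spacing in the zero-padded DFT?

Original DFT: N = 32, resolution = f_s/N = 8000/32 = 250 Hz
Zero-padded DFT: N = 512, resolution = f_s/N = 8000/512 = 125/8 Hz
Zero-padding interpolates the spectrum (finer frequency grid)
but does NOT improve the true spectral resolution (ability to resolve close frequencies).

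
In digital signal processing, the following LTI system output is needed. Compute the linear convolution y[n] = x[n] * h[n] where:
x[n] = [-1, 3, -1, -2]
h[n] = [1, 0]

y[n] = sum_k x[k]*h[n-k]. Output length = len(x) + len(h) - 1 = 4 + 2 - 1 = 5.
y[0] = -1*1 = -1
y[1] = 3*1 + -1*0 = 3
y[2] = -1*1 + 3*0 = -1
y[3] = -2*1 + -1*0 = -2
y[4] = -2*0 = 0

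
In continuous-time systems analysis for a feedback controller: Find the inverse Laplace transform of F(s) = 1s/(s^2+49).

Standard pair: s/(s^2+w^2) <-> cos(wt)*u(t)
With k=1, w=7: f(t) = cos(7t)*u(t)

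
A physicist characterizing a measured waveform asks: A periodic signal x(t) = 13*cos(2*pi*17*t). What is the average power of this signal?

Average power of A*cos(wt) is A^2/2.
P = 13^2 / 2 = 169/2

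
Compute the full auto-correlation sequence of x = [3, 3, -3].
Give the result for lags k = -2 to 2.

r_xx[k] = sum_m x[m]*x[m+k], indexed from 0, for k = -2 to 2:
  r_xx[-2] = x[2]*x[0] = -9
  r_xx[-1] = x[1]*x[0] + x[2]*x[1] = 0
  r_xx[0] = x[0]*x[0] + x[1]*x[1] + x[2]*x[2] = 27
  r_xx[1] = x[0]*x[1] + x[1]*x[2] = 0
  r_xx[2] = x[0]*x[2] = -9
r_xx = [-9, 0, 27, 0, -9]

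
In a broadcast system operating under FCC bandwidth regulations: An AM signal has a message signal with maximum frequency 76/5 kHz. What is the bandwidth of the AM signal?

In AM (double-sideband), the bandwidth is twice the message frequency.
BW = 2 * f_m = 2 * 76/5 kHz = 152/5 kHz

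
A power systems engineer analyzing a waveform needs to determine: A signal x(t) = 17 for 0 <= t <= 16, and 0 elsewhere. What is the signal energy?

Energy = integral of |x(t)|^2 dt over the signal duration
= 17^2 * 16 = 289 * 16 = 4624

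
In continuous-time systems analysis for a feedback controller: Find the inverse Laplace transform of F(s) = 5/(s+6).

Standard pair: k/(s+a) <-> k*e^(-at)*u(t)
With k=5, a=6: f(t) = 5*e^(-6t)*u(t)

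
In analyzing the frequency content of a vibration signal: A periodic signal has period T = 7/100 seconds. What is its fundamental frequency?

The fundamental frequency is the reciprocal of the period.
f = 1/T = 1/(7/100) = 100/7 Hz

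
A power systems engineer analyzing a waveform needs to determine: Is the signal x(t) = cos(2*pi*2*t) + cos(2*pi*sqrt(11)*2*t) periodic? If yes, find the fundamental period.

f1 = 2 Hz, f2 = 2*sqrt(11) Hz
Ratio f2/f1 = sqrt(11), which is irrational.
Since the frequency ratio is irrational, no common period exists.
The signal is not periodic.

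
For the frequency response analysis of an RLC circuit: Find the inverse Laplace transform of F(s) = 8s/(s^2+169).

Standard pair: s/(s^2+w^2) <-> cos(wt)*u(t)
With k=8, w=13: f(t) = 8*cos(13t)*u(t)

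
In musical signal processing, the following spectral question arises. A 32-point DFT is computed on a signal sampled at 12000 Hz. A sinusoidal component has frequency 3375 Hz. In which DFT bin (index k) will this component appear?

DFT frequency resolution = f_s/N = 12000/32 = 375 Hz
Bin index k = f_signal / resolution = 3375 / 375 = 9
The signal frequency 3375 Hz falls in DFT bin k = 9.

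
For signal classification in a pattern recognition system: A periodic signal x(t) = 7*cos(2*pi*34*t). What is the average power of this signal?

Average power of A*cos(wt) is A^2/2.
P = 7^2 / 2 = 49/2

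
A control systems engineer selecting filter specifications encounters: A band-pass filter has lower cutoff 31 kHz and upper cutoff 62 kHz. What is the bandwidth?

Bandwidth = f_high - f_low
= 62 kHz - 31 kHz = 31 kHz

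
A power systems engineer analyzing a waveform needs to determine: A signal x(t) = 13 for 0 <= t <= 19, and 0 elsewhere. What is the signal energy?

Energy = integral of |x(t)|^2 dt over the signal duration
= 13^2 * 19 = 169 * 19 = 3211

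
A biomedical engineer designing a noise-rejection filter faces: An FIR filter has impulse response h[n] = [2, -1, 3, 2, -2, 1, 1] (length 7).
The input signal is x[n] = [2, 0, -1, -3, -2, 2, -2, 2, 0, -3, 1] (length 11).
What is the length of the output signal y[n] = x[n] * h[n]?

For linear convolution, the output length is:
len(y) = len(x) + len(h) - 1 = 11 + 7 - 1 = 17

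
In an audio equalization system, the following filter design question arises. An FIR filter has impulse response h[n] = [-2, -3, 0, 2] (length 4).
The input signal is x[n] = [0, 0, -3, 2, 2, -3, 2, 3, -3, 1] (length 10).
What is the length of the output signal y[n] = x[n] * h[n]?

For linear convolution, the output length is:
len(y) = len(x) + len(h) - 1 = 10 + 4 - 1 = 13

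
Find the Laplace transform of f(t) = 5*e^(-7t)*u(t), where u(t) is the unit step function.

Standard Laplace transform pair:
e^(-at)*u(t) <-> 1/(s+a)
With a = 7: L{5*e^(-7t)*u(t)} = 5/(s+7), ROC: Re(s) > -7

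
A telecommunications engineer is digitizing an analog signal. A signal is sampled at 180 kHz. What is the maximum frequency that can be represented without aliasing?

The maximum frequency that can be represented without aliasing
is the Nyquist frequency: f_max = f_s / 2 = 180 kHz / 2 = 90 kHz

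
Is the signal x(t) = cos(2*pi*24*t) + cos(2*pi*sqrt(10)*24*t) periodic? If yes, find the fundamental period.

f1 = 24 Hz, f2 = 24*sqrt(10) Hz
Ratio f2/f1 = sqrt(10), which is irrational.
Since the frequency ratio is irrational, no common period exists.
The signal is not periodic.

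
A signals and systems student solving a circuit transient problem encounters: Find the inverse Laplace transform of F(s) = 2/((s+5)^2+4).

Standard pair: w/((s+a)^2+w^2) <-> e^(-at)*sin(wt)*u(t)
With a=5, w=2: f(t) = e^(-5t)*sin(2t)*u(t)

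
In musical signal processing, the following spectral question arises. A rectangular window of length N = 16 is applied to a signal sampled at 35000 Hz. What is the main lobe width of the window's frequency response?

For a rectangular window of length N,
the main lobe width in frequency is 2*f_s/N.
= 2*35000/16 = 4375 Hz
This determines the minimum frequency separation for resolving two sinusoids.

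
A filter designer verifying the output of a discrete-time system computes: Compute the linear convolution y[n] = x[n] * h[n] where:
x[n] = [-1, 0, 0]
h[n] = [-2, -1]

y[n] = sum_k x[k]*h[n-k]. Output length = len(x) + len(h) - 1 = 3 + 2 - 1 = 4.
y[0] = -1*-2 = 2
y[1] = 0*-2 + -1*-1 = 1
y[2] = 0*-2 + 0*-1 = 0
y[3] = 0*-1 = 0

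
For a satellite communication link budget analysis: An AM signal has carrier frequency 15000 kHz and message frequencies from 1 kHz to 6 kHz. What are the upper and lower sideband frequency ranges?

Upper sideband (USB) = fc + [fm_low, fm_high] = 15000 + [1, 6] = [15001, 15006] kHz
Lower sideband (LSB) = fc - [fm_high, fm_low] = 15000 - [6, 1] = [14994, 14999] kHz
Total occupied spectrum: 14994 kHz to 15006 kHz (plus carrier at 15000 kHz)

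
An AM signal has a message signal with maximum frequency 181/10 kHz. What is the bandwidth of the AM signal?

In AM (double-sideband), the bandwidth is twice the message frequency.
BW = 2 * f_m = 2 * 181/10 kHz = 181/5 kHz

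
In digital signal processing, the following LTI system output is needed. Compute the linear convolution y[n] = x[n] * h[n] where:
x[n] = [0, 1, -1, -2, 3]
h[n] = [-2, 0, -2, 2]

y[n] = sum_k x[k]*h[n-k]. Output length = len(x) + len(h) - 1 = 5 + 4 - 1 = 8.
y[0] = 0*-2 = 0
y[1] = 1*-2 + 0*0 = -2
y[2] = -1*-2 + 1*0 + 0*-2 = 2
y[3] = -2*-2 + -1*0 + 1*-2 + 0*2 = 2
y[4] = 3*-2 + -2*0 + -1*-2 + 1*2 = -2
y[5] = 3*0 + -2*-2 + -1*2 = 2
y[6] = 3*-2 + -2*2 = -10
y[7] = 3*2 = 6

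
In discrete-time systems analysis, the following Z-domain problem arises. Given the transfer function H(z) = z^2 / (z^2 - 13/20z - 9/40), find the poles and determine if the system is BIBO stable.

Poles are roots of the denominator: z^2 - 13/20z - 9/40 = 0.
Quadratic formula: z = [-(-13/20) +/- sqrt((-13/20)^2 - 4*(-9/40))] / 2
Discriminant = 169/400 + 9/10 = 529/400; sqrt = 23/20.
z = (13/20 +/- 23/20) / 2 => z = 9/10 or z = -1/4.
|p1| = 9/10, |p2| = 1/4.
For BIBO stability, all poles must lie inside the unit circle (|p| < 1).
System is STABLE since both |p| < 1.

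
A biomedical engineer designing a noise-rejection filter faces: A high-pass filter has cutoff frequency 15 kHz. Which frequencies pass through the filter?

A high-pass filter passes all frequencies above the cutoff frequency 15 kHz and attenuates lower frequencies.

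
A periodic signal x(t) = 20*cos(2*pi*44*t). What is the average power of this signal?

Average power of A*cos(wt) is A^2/2.
P = 20^2 / 2 = 400/2 = 200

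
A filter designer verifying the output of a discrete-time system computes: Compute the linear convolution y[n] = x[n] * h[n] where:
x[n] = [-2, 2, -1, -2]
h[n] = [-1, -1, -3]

y[n] = sum_k x[k]*h[n-k]. Output length = len(x) + len(h) - 1 = 4 + 3 - 1 = 6.
y[0] = -2*-1 = 2
y[1] = 2*-1 + -2*-1 = 0
y[2] = -1*-1 + 2*-1 + -2*-3 = 5
y[3] = -2*-1 + -1*-1 + 2*-3 = -3
y[4] = -2*-1 + -1*-3 = 5
y[5] = -2*-3 = 6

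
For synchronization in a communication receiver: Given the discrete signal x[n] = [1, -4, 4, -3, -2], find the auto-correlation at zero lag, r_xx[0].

The auto-correlation at zero lag r_xx[0] equals the signal energy.
r_xx[0] = sum of x[n]^2 = 1^2 + (-4)^2 + 4^2 + (-3)^2 + (-2)^2
= 1 + 16 + 16 + 9 + 4 = 46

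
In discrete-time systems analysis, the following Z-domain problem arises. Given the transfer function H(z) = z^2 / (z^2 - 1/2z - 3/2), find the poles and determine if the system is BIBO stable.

Poles are roots of the denominator: z^2 - 1/2z - 3/2 = 0.
Quadratic formula: z = [-(-1/2) +/- sqrt((-1/2)^2 - 4*(-3/2))] / 2
Discriminant = 1/4 + 6 = 25/4; sqrt = 5/2.
z = (1/2 +/- 5/2) / 2 => z = 3/2 or z = -1.
|p1| = 3/2, |p2| = 1.
For BIBO stability, all poles must lie inside the unit circle (|p| < 1).
System is UNSTABLE since at least one |p| >= 1.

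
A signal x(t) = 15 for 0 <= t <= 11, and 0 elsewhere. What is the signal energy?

Energy = integral of |x(t)|^2 dt over the signal duration
= 15^2 * 11 = 225 * 11 = 2475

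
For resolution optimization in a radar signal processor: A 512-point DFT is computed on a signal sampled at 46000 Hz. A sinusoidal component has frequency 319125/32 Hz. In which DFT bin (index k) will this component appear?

DFT frequency resolution = f_s/N = 46000/512 = 2875/32 Hz
Bin index k = f_signal / resolution = 319125/32 / 2875/32 = 111
The signal frequency 319125/32 Hz falls in DFT bin k = 111.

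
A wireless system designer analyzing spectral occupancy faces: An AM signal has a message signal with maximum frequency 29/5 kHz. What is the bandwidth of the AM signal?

In AM (double-sideband), the bandwidth is twice the message frequency.
BW = 2 * f_m = 2 * 29/5 kHz = 58/5 kHz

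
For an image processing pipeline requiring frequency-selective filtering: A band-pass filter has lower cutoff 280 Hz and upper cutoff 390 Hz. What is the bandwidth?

Bandwidth = f_high - f_low
= 390 Hz - 280 Hz = 110 Hz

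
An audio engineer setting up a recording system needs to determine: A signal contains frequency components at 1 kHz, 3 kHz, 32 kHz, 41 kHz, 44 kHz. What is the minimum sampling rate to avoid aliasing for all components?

The highest frequency component is f_max = 44 kHz.
Nyquist rate = 2 * f_max = 2 * 44 kHz = 88 kHz.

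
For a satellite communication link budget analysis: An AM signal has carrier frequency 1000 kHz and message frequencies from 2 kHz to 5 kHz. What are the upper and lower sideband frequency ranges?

Upper sideband (USB) = fc + [fm_low, fm_high] = 1000 + [2, 5] = [1002, 1005] kHz
Lower sideband (LSB) = fc - [fm_high, fm_low] = 1000 - [5, 2] = [995, 998] kHz
Total occupied spectrum: 995 kHz to 1005 kHz (plus carrier at 1000 kHz)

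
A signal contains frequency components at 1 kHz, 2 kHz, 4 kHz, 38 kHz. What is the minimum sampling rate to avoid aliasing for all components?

The highest frequency component is f_max = 38 kHz.
Nyquist rate = 2 * f_max = 2 * 38 kHz = 76 kHz.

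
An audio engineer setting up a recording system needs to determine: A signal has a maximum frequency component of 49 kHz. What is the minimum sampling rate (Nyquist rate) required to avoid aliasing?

By the Nyquist-Shannon sampling theorem,
the minimum sampling rate (Nyquist rate) must be at least 2 * f_max.
Nyquist rate = 2 * 49 kHz = 98 kHz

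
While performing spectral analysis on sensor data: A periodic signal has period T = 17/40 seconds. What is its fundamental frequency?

The fundamental frequency is the reciprocal of the period.
f = 1/T = 1/(17/40) = 40/17 Hz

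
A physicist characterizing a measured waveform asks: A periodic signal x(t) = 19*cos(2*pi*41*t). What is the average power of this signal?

Average power of A*cos(wt) is A^2/2.
P = 19^2 / 2 = 361/2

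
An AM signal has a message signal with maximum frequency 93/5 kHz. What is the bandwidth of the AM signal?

In AM (double-sideband), the bandwidth is twice the message frequency.
BW = 2 * f_m = 2 * 93/5 kHz = 186/5 kHz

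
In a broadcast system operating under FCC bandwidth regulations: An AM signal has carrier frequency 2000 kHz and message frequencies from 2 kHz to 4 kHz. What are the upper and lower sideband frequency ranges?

Upper sideband (USB) = fc + [fm_low, fm_high] = 2000 + [2, 4] = [2002, 2004] kHz
Lower sideband (LSB) = fc - [fm_high, fm_low] = 2000 - [4, 2] = [1996, 1998] kHz
Total occupied spectrum: 1996 kHz to 2004 kHz (plus carrier at 2000 kHz)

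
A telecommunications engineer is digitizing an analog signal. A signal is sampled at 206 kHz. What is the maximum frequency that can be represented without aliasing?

The maximum frequency that can be represented without aliasing
is the Nyquist frequency: f_max = f_s / 2 = 206 kHz / 2 = 103 kHz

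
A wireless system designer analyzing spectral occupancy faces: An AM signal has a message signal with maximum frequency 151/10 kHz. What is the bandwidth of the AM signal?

In AM (double-sideband), the bandwidth is twice the message frequency.
BW = 2 * f_m = 2 * 151/10 kHz = 151/5 kHz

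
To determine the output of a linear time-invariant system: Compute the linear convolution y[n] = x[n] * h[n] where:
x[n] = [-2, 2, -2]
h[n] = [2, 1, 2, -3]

y[n] = sum_k x[k]*h[n-k]. Output length = len(x) + len(h) - 1 = 3 + 4 - 1 = 6.
y[0] = -2*2 = -4
y[1] = 2*2 + -2*1 = 2
y[2] = -2*2 + 2*1 + -2*2 = -6
y[3] = -2*1 + 2*2 + -2*-3 = 8
y[4] = -2*2 + 2*-3 = -10
y[5] = -2*-3 = 6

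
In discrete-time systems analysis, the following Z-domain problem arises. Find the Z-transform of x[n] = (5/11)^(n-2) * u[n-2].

Time-shifting property: if X(z) = Z{x[n]}, then Z{x[n-d]} = z^(-d) * X(z)
X(z) = z/(z - 5/11) for x[n] = (5/11)^n * u[n]
Z{x[n-2]} = z^(-2) * z/(z - 5/11) = z^(-1)/(z - 5/11)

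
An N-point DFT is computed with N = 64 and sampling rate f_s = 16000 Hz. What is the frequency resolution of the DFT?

DFT frequency resolution = f_s / N
= 16000 / 64 = 250 Hz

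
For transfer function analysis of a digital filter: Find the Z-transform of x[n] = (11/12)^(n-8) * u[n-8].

Time-shifting property: if X(z) = Z{x[n]}, then Z{x[n-d]} = z^(-d) * X(z)
X(z) = z/(z - 11/12) for x[n] = (11/12)^n * u[n]
Z{x[n-8]} = z^(-8) * z/(z - 11/12) = z^(-7)/(z - 11/12)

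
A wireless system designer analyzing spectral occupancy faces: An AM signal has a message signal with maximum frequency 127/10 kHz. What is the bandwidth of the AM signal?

In AM (double-sideband), the bandwidth is twice the message frequency.
BW = 2 * f_m = 2 * 127/10 kHz = 127/5 kHz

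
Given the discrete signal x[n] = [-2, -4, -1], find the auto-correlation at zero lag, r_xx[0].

The auto-correlation at zero lag r_xx[0] equals the signal energy.
r_xx[0] = sum of x[n]^2 = (-2)^2 + (-4)^2 + (-1)^2
= 4 + 16 + 1 = 21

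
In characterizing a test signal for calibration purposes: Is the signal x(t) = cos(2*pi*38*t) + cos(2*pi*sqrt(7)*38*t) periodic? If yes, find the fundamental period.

f1 = 38 Hz, f2 = 38*sqrt(7) Hz
Ratio f2/f1 = sqrt(7), which is irrational.
Since the frequency ratio is irrational, no common period exists.
The signal is not periodic.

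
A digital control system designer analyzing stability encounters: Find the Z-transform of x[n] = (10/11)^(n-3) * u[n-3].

Time-shifting property: if X(z) = Z{x[n]}, then Z{x[n-d]} = z^(-d) * X(z)
X(z) = z/(z - 10/11) for x[n] = (10/11)^n * u[n]
Z{x[n-3]} = z^(-3) * z/(z - 10/11) = z^(-2)/(z - 10/11)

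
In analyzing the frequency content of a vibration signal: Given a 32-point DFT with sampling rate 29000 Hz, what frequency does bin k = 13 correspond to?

The frequency of DFT bin k is: f_k = k * f_s / N
f_13 = 13 * 29000 / 32 = 47125/4 Hz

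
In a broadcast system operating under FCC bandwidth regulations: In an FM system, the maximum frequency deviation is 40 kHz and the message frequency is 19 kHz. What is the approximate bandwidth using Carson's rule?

Carson's rule: BW = 2*(delta_f + f_m)
= 2*(40 + 19) kHz = 118 kHz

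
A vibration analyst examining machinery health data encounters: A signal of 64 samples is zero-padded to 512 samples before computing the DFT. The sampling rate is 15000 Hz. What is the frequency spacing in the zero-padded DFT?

Original DFT: N = 64, resolution = f_s/N = 15000/64 = 1875/8 Hz
Zero-padded DFT: N = 512, resolution = f_s/N = 15000/512 = 1875/64 Hz
Zero-padding interpolates the spectrum (finer frequency grid)
but does NOT improve the true spectral resolution (ability to resolve close frequencies).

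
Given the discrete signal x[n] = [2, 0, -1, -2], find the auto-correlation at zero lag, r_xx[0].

The auto-correlation at zero lag r_xx[0] equals the signal energy.
r_xx[0] = sum of x[n]^2 = 2^2 + 0^2 + (-1)^2 + (-2)^2
= 4 + 0 + 1 + 4 = 9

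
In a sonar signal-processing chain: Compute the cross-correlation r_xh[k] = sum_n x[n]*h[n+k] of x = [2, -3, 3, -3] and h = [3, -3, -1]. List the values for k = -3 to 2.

Both sequences indexed from 0 and zero outside their support.
Lags with overlap: k = -3 to 2.
  r_xh[-3] = x[3]*h[0] = -9
  r_xh[-2] = x[2]*h[0] + x[3]*h[1] = 18
  r_xh[-1] = x[1]*h[0] + x[2]*h[1] + x[3]*h[2] = -15
  r_xh[0] = x[0]*h[0] + x[1]*h[1] + x[2]*h[2] = 12
  r_xh[1] = x[0]*h[1] + x[1]*h[2] = -3
  r_xh[2] = x[0]*h[2] = -2
r_xh = [-9, 18, -15, 12, -3, -2] (for k = -3, ..., 2)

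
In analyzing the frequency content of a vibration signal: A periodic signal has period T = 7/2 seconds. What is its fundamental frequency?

The fundamental frequency is the reciprocal of the period.
f = 1/T = 1/(7/2) = 2/7 Hz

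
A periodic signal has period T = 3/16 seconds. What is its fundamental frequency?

The fundamental frequency is the reciprocal of the period.
f = 1/T = 1/(3/16) = 16/3 Hz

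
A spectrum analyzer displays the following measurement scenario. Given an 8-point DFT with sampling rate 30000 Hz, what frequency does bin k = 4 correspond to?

The frequency of DFT bin k is: f_k = k * f_s / N
f_4 = 4 * 30000 / 8 = 15000 Hz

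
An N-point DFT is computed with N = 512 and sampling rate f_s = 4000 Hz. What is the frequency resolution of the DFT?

DFT frequency resolution = f_s / N
= 4000 / 512 = 125/16 Hz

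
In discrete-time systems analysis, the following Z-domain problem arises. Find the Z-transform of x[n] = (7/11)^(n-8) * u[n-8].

Time-shifting property: if X(z) = Z{x[n]}, then Z{x[n-d]} = z^(-d) * X(z)
X(z) = z/(z - 7/11) for x[n] = (7/11)^n * u[n]
Z{x[n-8]} = z^(-8) * z/(z - 7/11) = z^(-7)/(z - 7/11)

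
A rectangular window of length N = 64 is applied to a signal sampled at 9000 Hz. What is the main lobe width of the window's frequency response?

For a rectangular window of length N,
the main lobe width in frequency is 2*f_s/N.
= 2*9000/64 = 1125/4 Hz
This determines the minimum frequency separation for resolving two sinusoids.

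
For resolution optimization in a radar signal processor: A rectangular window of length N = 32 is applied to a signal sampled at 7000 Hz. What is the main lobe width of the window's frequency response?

For a rectangular window of length N,
the main lobe width in frequency is 2*f_s/N.
= 2*7000/32 = 875/2 Hz
This determines the minimum frequency separation for resolving two sinusoids.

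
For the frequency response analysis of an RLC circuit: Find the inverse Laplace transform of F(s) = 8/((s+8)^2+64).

Standard pair: w/((s+a)^2+w^2) <-> e^(-at)*sin(wt)*u(t)
With a=8, w=8: f(t) = e^(-8t)*sin(8t)*u(t)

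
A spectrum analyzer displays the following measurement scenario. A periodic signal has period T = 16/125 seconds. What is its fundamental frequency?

The fundamental frequency is the reciprocal of the period.
f = 1/T = 1/(16/125) = 125/16 Hz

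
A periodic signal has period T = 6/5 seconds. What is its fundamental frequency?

The fundamental frequency is the reciprocal of the period.
f = 1/T = 1/(6/5) = 5/6 Hz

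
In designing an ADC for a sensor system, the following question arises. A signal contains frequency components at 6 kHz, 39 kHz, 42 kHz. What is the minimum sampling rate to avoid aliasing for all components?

The highest frequency component is f_max = 42 kHz.
Nyquist rate = 2 * f_max = 2 * 42 kHz = 84 kHz.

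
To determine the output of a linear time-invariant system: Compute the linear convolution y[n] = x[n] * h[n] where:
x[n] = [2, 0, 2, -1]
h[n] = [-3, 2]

y[n] = sum_k x[k]*h[n-k]. Output length = len(x) + len(h) - 1 = 4 + 2 - 1 = 5.
y[0] = 2*-3 = -6
y[1] = 0*-3 + 2*2 = 4
y[2] = 2*-3 + 0*2 = -6
y[3] = -1*-3 + 2*2 = 7
y[4] = -1*2 = -2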